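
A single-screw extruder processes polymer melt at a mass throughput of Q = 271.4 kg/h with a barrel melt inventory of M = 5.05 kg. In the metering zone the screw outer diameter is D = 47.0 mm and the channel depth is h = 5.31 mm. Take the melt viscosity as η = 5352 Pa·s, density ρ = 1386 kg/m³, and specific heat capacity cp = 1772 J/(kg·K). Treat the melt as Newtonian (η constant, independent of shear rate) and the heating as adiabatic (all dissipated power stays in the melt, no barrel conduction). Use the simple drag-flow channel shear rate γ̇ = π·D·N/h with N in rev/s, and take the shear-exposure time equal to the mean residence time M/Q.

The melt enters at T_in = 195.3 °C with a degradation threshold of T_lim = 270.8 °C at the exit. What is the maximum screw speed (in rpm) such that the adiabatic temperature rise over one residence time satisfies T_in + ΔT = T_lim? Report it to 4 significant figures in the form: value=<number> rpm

Q_s = Q / 3600 = 271.4 / 3600 = 0.0753889 kg/s
t_res = M / Q_s = 5.05 / 0.0753889 = 66.986 s
Geometry in SI: D = 47.0 mm → 0.047 m, h = 5.31 mm → 0.00531 m
ΔT_a = T_lim − T_in = 270.8 − 195.3 = 75.5 K
Invert ΔT = ηγ̇²t_res/(ρcp) for γ̇: γ̇_max² = ΔT_a ρ cp / (η t_res) = 75.5·1386·1772 / (5352·66.986) = 517.218 s⁻²
Take the square root: γ̇_max = √(517.218) = 22.7424 s⁻¹
N_max = γ̇_max·h / (π·D) = 22.7424 · 0.00531 / (π · 0.047) = 0.817869 rev/s = 49.0721 rpm

value=49.07 rpm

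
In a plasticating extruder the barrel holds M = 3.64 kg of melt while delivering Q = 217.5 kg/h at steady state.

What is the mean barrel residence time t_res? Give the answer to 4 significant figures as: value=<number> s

Q_s = Q / 3600 = 217.5 / 3600 = 0.0604167 kg/s
Mean residence time: t_res = M/Q_s = 3.64 kg / 0.0604167 kg/s = 60.2483 s

value=60.25 s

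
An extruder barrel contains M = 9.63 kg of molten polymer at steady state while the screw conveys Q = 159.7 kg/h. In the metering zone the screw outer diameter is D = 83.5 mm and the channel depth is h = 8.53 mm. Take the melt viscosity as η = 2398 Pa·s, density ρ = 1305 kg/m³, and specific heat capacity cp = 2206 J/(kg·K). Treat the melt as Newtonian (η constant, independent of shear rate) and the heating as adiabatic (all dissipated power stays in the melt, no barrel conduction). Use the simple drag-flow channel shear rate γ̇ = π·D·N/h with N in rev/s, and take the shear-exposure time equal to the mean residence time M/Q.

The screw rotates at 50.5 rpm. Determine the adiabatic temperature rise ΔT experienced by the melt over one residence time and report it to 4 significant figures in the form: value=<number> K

value=121.1 K

Convert throughput: Q = 159.7 kg/h = 159.7/3600 = 0.0443611 kg/s
Mean residence time: t_res = M/Q_s = 9.63 kg / 0.0443611 kg/s = 217.082 s
Geometry in metres: D = 83.5 mm → 0.0835 m, h = 8.53 mm → 0.00853 m; screw speed N = 50.5 rpm = 0.841667 rev/s
Shear rate: γ̇ = πDN/h = π·0.0835·0.841667/0.00853 = 25.8838 s⁻¹
ΔT = η·γ̇²·t_res / (ρ·cp) = 2398 · (25.8838)² · 217.082 / (1305 · 2206) = 121.147 K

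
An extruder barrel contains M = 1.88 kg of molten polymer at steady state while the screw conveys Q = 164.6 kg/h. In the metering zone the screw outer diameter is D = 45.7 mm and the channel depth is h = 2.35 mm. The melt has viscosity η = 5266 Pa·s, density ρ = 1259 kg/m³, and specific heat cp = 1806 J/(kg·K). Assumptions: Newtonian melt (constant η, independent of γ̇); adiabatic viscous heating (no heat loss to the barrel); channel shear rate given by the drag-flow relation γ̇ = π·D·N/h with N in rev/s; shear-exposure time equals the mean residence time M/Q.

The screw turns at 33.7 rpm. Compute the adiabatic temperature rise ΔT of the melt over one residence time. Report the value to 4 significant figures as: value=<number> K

value=112.1 K

Q_s = Q / 3600 = 164.6 / 3600 = 0.0457222 kg/s
t_res = M / Q_s = 1.88 ÷ 0.0457222 = 41.1179 s
Convert to SI: D = 0.0457 m, h = 0.00235 m, N = 33.7/60 = 0.561667 rev/s
γ̇ = π·D·N / h = π · 0.0457 · 0.561667 / 0.00235 = 34.3144 s⁻¹
Adiabatic rise: ΔT = η γ̇² t_res / (ρ cp) = 5266·(34.3144)²·41.1179 / (1259·1806) = 112.13 K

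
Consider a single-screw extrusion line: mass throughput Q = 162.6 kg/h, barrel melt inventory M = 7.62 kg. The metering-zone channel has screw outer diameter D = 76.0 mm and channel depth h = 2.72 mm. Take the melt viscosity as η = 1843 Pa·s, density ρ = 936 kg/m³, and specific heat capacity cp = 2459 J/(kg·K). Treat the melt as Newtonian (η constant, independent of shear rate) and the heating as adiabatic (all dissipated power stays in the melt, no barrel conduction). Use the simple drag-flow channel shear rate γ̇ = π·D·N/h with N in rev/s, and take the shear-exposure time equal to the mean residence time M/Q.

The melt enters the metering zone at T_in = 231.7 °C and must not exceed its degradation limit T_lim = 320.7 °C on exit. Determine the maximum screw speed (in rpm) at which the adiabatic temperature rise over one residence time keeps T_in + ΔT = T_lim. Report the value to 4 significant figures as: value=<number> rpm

value=17.54 rpm

Convert throughput: Q = 162.6 kg/h = 162.6/3600 = 0.0451667 kg/s
t_res = M / Q_s = 7.62 ÷ 0.0451667 = 168.708 s
Convert to metres: D = 0.076 m, h = 0.00272 m
ΔT_a = T_lim − T_in = 320.7 − 231.7 = 89 K
Invert ΔT = ηγ̇²t_res/(ρcp) for γ̇: γ̇_max² = ΔT_a ρ cp / (η t_res) = 89·936·2459 / (1843·168.708) = 658.813 s⁻²
Take the square root: γ̇_max = √(658.813) = 25.6674 s⁻¹
N_max = γ̇_max·h / (π·D) = 25.6674 · 0.00272 / (π · 0.076) = 0.292406 rev/s = 17.5444 rpm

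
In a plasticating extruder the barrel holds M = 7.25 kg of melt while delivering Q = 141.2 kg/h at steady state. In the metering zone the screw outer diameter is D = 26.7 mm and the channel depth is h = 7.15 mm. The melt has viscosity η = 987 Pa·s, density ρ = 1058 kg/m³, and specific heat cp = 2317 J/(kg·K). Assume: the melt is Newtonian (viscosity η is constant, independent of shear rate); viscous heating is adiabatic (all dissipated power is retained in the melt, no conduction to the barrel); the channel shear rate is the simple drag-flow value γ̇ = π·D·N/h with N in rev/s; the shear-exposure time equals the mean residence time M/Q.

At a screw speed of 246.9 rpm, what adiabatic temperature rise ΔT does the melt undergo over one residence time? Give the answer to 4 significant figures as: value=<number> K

Q_s = Q / 3600 = 141.2 / 3600 = 0.0392222 kg/s
t_res = M / Q_s = 7.25 / 0.0392222 = 184.844 s
Convert to SI: D = 0.0267 m, h = 0.00715 m, N = 246.9/60 = 4.115 rev/s
Shear rate: γ̇ = πDN/h = π·0.0267·4.115/0.00715 = 48.2753 s⁻¹
Adiabatic rise: ΔT = η γ̇² t_res / (ρ cp) = 987·(48.2753)²·184.844 / (1058·2317) = 173.445 K

value=173.4 K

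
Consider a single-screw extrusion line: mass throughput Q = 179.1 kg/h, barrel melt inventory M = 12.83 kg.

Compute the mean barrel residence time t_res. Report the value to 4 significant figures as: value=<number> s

Q_s = Q / 3600 = 179.1 / 3600 = 0.04975 kg/s
t_res = M / Q_s = 12.83 ÷ 0.04975 = 257.889 s

value=257.9 s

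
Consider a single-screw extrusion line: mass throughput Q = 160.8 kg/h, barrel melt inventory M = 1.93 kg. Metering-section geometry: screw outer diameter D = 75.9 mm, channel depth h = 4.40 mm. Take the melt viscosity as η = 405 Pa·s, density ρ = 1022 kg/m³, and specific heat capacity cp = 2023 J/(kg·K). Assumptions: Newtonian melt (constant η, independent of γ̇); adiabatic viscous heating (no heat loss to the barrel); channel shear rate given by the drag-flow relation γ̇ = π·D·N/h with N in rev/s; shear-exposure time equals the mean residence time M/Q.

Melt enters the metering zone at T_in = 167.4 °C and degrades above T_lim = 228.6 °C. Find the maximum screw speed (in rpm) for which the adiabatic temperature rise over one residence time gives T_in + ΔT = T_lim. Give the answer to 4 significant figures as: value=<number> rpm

Q_s = Q / 3600 = 160.8 / 3600 = 0.0446667 kg/s
t_res = M / Q_s = 1.93 / 0.0446667 = 43.209 s
D = 75.9 mm = 0.0759 m;  h = 4.40 mm = 0.0044 m
Allowable rise: ΔT_a = T_lim − T_in = 228.6 − 167.4 = 61.2 K
γ̇_max² = ΔT_a·ρ·cp/(η·t_res) = 61.2·1022·2023/(405·43.209) = 7230.52 s⁻²
γ̇_max = √7230.52 = 85.0325 s⁻¹
N_max = γ̇_max·h / (π·D) = 85.0325 · 0.0044 / (π · 0.0759) = 1.56908 rev/s = 94.1449 rpm

value=94.14 rpm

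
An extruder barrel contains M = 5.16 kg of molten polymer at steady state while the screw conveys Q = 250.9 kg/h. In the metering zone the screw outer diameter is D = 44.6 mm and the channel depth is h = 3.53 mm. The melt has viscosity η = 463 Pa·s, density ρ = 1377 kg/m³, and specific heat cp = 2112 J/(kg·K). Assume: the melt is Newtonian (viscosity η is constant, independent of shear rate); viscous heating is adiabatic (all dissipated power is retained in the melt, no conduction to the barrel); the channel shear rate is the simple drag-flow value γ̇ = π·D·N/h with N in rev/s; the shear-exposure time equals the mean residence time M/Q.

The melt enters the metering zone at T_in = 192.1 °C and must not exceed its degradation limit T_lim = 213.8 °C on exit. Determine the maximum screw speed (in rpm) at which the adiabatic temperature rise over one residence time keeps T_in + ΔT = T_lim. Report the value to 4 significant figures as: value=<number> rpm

value=64.86 rpm

Throughput in SI: Q_s = 250.9 kg/h ÷ 3600 s/h = 0.0696944 kg/s
t_res = M / Q_s = 5.16 / 0.0696944 = 74.0375 s
D = 44.6 mm = 0.0446 m;  h = 3.53 mm = 0.00353 m
Allowable rise: ΔT_a = T_lim − T_in = 213.8 − 192.1 = 21.7 K
γ̇_max² = ΔT_a·ρ·cp / (η·t_res) = [21.7 × 1377 × 2112] / [463 × 74.0375] = 1841.01 s⁻²
γ̇_max = sqrt(1841.01) = 42.9069 s⁻¹
N_max = γ̇_max h / (πD) = 42.9069·0.00353/(π·0.0446) = 1.08098 rev/s → ×60 = 64.8588 rpm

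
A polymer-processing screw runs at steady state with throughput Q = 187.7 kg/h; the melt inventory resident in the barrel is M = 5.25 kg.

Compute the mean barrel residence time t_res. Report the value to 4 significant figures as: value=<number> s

Q_s = Q / 3600 = 187.7 / 3600 = 0.0521389 kg/s
Mean residence time: t_res = M/Q_s = 5.25 kg / 0.0521389 kg/s = 100.693 s

value=100.7 s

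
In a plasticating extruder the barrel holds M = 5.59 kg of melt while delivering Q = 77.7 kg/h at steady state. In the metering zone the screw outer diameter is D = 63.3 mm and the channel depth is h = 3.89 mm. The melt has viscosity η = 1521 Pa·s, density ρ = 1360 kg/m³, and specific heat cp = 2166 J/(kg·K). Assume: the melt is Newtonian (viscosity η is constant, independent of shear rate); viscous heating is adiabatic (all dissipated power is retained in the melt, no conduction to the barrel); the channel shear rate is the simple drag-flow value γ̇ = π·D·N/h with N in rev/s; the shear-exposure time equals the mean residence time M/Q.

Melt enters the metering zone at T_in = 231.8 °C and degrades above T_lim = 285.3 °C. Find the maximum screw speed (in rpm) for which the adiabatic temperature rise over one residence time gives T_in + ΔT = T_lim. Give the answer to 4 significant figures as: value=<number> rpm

Throughput in SI: Q_s = 77.7 kg/h ÷ 3600 s/h = 0.0215833 kg/s
t_res = M / Q_s = 5.59 ÷ 0.0215833 = 258.996 s
Convert to metres: D = 0.0633 m, h = 0.00389 m
ΔT_a = T_lim − T_in = 285.3 − 231.8 = 53.5 K
γ̇_max² = ΔT_a·ρ·cp/(η·t_res) = 53.5·1360·2166/(1521·258.996) = 400.063 s⁻²
Take the square root: γ̇_max = √(400.063) = 20.0016 s⁻¹
Solve γ̇ = πDN/h for N: N_max = γ̇_max·h/(π·D) = 20.0016 × 0.00389 / (π × 0.0633) = 0.391255 rev/s = 23.4753 rpm

value=23.48 rpm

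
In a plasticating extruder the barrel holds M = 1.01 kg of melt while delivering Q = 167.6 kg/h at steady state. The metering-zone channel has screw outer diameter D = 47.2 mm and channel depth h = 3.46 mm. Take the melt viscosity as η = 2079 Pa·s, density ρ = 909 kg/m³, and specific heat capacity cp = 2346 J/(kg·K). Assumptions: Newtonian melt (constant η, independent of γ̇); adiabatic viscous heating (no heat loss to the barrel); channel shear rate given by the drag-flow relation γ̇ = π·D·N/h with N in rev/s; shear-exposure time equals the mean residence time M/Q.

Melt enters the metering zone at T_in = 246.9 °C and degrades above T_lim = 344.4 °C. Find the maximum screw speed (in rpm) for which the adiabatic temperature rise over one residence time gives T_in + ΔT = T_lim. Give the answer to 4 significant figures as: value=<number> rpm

value=95.06 rpm

Q_s = Q / 3600 = 167.6 / 3600 = 0.0465556 kg/s
t_res = M / Q_s = 1.01 / 0.0465556 = 21.6945 s
Convert to metres: D = 0.0472 m, h = 0.00346 m
ΔT_a = T_lim − T_in = 344.4 − 246.9 = 97.5 K
γ̇_max² = ΔT_a·ρ·cp / (η·t_res) = [97.5 × 909 × 2346] / [2079 × 21.6945] = 4609.91 s⁻²
Take the square root: γ̇_max = √(4609.91) = 67.8963 s⁻¹
Solve γ̇ = πDN/h for N: N_max = γ̇_max·h/(π·D) = 67.8963 × 0.00346 / (π × 0.0472) = 1.58427 rev/s = 95.0564 rpm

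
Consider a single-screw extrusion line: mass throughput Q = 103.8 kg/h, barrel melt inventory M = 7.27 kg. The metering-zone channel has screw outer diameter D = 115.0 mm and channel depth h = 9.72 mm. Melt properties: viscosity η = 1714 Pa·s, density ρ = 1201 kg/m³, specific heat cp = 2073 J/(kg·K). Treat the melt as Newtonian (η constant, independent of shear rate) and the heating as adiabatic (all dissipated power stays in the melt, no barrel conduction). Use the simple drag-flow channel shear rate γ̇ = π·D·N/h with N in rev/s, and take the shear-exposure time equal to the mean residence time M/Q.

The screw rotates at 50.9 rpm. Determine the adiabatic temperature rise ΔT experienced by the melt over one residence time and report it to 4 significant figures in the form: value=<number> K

Convert throughput: Q = 103.8 kg/h = 103.8/3600 = 0.0288333 kg/s
t_res = M / Q_s = 7.27 ÷ 0.0288333 = 252.139 s
D = 115.0 mm = 0.115 m;  h = 9.72 mm = 0.00972 m;  N = 50.9 rpm / 60 = 0.848333 rev/s
γ̇ = π·D·N / h = π · 0.115 · 0.848333 / 0.00972 = 31.5317 s⁻¹
Adiabatic rise: ΔT = η γ̇² t_res / (ρ cp) = 1714·(31.5317)²·252.139 / (1201·2073) = 172.585 K

value=172.6 K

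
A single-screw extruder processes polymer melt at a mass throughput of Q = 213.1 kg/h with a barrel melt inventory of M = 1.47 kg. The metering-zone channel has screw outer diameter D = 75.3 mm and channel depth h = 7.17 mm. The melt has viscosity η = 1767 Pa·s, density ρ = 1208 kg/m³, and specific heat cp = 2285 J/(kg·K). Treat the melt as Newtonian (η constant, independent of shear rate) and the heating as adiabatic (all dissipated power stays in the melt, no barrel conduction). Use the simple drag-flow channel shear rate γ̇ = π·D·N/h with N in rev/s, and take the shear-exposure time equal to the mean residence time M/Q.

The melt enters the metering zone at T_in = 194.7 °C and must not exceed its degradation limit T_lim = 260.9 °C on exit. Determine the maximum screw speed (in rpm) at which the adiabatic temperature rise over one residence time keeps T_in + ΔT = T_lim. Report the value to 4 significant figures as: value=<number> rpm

value=117.4 rpm

Convert throughput: Q = 213.1 kg/h = 213.1/3600 = 0.0591944 kg/s
t_res = M / Q_s = 1.47 / 0.0591944 = 24.8334 s
D = 75.3 mm = 0.0753 m;  h = 7.17 mm = 0.00717 m
Allowable rise: ΔT_a = T_lim − T_in = 260.9 − 194.7 = 66.2 K
Invert ΔT = ηγ̇²t_res/(ρcp) for γ̇: γ̇_max² = ΔT_a ρ cp / (η t_res) = 66.2·1208·2285 / (1767·24.8334) = 4164.26 s⁻²
γ̇_max = √4164.26 = 64.5311 s⁻¹
N_max = γ̇_max h / (πD) = 64.5311·0.00717/(π·0.0753) = 1.95589 rev/s → ×60 = 117.353 rpm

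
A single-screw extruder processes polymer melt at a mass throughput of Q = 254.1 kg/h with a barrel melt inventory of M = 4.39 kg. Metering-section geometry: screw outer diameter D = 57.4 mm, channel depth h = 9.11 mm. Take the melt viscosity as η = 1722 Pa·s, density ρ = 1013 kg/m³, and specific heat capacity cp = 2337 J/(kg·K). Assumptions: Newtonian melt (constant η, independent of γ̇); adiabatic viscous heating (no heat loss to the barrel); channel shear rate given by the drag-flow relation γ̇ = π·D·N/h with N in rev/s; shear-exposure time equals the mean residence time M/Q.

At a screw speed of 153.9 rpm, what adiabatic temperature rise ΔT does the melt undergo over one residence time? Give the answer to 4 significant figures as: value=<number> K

value=116.6 K

Q_s = Q / 3600 = 254.1 / 3600 = 0.0705833 kg/s
t_res = M / Q_s = 4.39 / 0.0705833 = 62.196 s
Convert to SI: D = 0.0574 m, h = 0.00911 m, N = 153.9/60 = 2.565 rev/s
γ̇ = π D N / h = (π)(0.0574)(2.565) / 0.00911 = 50.7728 s⁻¹
Adiabatic rise: ΔT = η γ̇² t_res / (ρ cp) = 1722·(50.7728)²·62.196 / (1013·2337) = 116.624 K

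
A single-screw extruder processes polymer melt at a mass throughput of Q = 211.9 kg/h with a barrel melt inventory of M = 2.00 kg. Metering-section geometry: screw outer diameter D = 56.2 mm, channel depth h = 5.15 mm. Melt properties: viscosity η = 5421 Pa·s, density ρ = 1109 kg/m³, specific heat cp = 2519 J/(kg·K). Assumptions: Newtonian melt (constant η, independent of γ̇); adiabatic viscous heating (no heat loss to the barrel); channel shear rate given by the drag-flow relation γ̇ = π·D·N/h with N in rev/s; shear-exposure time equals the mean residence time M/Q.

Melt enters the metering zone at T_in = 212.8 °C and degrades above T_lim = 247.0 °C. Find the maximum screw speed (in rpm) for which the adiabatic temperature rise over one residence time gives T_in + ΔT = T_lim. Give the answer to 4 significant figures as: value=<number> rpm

Q_s = Q / 3600 = 211.9 / 3600 = 0.0588611 kg/s
t_res = M / Q_s = 2.00 ÷ 0.0588611 = 33.9783 s
Geometry in SI: D = 56.2 mm → 0.0562 m, h = 5.15 mm → 0.00515 m
Allowable rise: ΔT_a = T_lim − T_in = 247.0 − 212.8 = 34.2 K
γ̇_max² = ΔT_a·ρ·cp/(η·t_res) = 34.2·1109·2519/(5421·33.9783) = 518.686 s⁻²
γ̇_max = sqrt(518.686) = 22.7747 s⁻¹
Solve γ̇ = πDN/h for N: N_max = γ̇_max·h/(π·D) = 22.7747 × 0.00515 / (π × 0.0562) = 0.664314 rev/s = 39.8588 rpm

value=39.86 rpm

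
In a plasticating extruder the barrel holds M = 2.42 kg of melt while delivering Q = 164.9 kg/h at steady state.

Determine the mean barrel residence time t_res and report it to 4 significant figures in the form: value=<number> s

Q_s = Q / 3600 = 164.9 / 3600 = 0.0458056 kg/s
Mean residence time: t_res = M/Q_s = 2.42 kg / 0.0458056 kg/s = 52.832 s

value=52.83 s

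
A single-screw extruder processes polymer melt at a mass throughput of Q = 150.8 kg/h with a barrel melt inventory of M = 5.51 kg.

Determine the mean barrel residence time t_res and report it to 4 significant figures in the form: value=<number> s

Throughput in SI: Q_s = 150.8 kg/h ÷ 3600 s/h = 0.0418889 kg/s
t_res = M / Q_s = 5.51 ÷ 0.0418889 = 131.538 s

value=131.5 s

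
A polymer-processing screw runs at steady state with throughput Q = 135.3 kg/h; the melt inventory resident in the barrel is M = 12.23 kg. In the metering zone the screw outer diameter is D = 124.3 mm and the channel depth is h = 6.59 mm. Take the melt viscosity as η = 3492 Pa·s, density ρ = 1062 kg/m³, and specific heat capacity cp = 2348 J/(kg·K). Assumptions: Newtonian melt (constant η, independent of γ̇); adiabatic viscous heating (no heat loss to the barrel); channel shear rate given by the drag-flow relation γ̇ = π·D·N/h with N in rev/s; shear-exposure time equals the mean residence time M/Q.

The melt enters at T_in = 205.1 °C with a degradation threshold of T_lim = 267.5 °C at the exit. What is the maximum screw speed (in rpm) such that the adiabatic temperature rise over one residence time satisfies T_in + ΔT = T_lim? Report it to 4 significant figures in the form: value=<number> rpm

value=11.85 rpm

Q_s = Q / 3600 = 135.3 / 3600 = 0.0375833 kg/s
t_res = M / Q_s = 12.23 ÷ 0.0375833 = 325.41 s
Convert to metres: D = 0.1243 m, h = 0.00659 m
ΔT_a = T_lim − T_in = 267.5 °C − 205.1 °C = 62.4 K
Invert ΔT = ηγ̇²t_res/(ρcp) for γ̇: γ̇_max² = ΔT_a ρ cp / (η t_res) = 62.4·1062·2348 / (3492·325.41) = 136.931 s⁻²
Take the square root: γ̇_max = √(136.931) = 11.7018 s⁻¹
N_max = γ̇_max·h / (π·D) = 11.7018 · 0.00659 / (π · 0.1243) = 0.197476 rev/s = 11.8486 rpm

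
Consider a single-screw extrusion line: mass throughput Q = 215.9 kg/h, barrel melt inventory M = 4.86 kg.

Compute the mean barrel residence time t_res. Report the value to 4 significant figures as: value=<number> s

value=81.04 s

Throughput in SI: Q_s = 215.9 kg/h ÷ 3600 s/h = 0.0599722 kg/s
t_res = M / Q_s = 4.86 / 0.0599722 = 81.0375 s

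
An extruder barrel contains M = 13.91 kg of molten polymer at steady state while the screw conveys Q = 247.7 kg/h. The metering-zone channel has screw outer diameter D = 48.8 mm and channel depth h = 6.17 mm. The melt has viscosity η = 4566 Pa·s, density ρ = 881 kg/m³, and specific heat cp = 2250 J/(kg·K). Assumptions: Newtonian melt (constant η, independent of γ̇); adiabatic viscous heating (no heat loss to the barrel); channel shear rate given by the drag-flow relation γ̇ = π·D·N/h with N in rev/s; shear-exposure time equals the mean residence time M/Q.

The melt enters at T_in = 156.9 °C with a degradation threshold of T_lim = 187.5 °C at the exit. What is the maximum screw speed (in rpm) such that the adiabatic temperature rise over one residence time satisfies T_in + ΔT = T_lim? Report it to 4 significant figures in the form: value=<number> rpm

value=19.57 rpm

Throughput in SI: Q_s = 247.7 kg/h ÷ 3600 s/h = 0.0688056 kg/s
t_res = M / Q_s = 13.91 ÷ 0.0688056 = 202.164 s
Convert to metres: D = 0.0488 m, h = 0.00617 m
ΔT_a = T_lim − T_in = 187.5 − 156.9 = 30.6 K
Invert ΔT = ηγ̇²t_res/(ρcp) for γ̇: γ̇_max² = ΔT_a ρ cp / (η t_res) = 30.6·881·2250 / (4566·202.164) = 65.7113 s⁻²
γ̇_max = √65.7113 = 8.10625 s⁻¹
Solve γ̇ = πDN/h for N: N_max = γ̇_max·h/(π·D) = 8.10625 × 0.00617 / (π × 0.0488) = 0.326239 rev/s = 19.5743 rpm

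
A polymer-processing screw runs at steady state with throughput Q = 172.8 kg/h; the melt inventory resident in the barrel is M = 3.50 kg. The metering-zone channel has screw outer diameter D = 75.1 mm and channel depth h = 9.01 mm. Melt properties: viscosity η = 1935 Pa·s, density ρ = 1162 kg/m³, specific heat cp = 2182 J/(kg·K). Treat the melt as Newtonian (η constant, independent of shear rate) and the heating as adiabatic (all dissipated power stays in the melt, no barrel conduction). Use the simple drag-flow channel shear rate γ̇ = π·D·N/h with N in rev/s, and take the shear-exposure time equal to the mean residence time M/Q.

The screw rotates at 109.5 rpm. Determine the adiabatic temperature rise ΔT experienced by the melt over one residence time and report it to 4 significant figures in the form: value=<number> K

value=127.1 K

Q_s = Q / 3600 = 172.8 / 3600 = 0.048 kg/s
t_res = M / Q_s = 3.50 / 0.048 = 72.9167 s
D = 75.1 mm = 0.0751 m;  h = 9.01 mm = 0.00901 m;  N = 109.5 rpm / 60 = 1.825 rev/s
γ̇ = π·D·N / h = π · 0.0751 · 1.825 / 0.00901 = 47.789 s⁻¹
Adiabatic rise: ΔT = η γ̇² t_res / (ρ cp) = 1935·(47.789)²·72.9167 / (1162·2182) = 127.087 K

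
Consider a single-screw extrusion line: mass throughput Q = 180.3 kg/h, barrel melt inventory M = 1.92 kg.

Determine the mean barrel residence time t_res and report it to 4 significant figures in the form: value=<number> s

Convert throughput: Q = 180.3 kg/h = 180.3/3600 = 0.0500833 kg/s
t_res = M / Q_s = 1.92 / 0.0500833 = 38.3361 s

value=38.34 s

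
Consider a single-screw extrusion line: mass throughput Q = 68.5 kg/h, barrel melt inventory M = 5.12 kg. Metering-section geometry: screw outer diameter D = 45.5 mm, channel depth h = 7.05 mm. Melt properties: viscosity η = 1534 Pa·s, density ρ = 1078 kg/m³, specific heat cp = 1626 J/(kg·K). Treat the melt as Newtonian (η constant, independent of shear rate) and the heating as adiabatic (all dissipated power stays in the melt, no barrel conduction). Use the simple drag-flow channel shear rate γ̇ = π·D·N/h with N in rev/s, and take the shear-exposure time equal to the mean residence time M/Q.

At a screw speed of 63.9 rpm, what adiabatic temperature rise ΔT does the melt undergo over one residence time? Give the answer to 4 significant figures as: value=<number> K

value=109.8 K

Convert throughput: Q = 68.5 kg/h = 68.5/3600 = 0.0190278 kg/s
Mean residence time: t_res = M/Q_s = 5.12 kg / 0.0190278 kg/s = 269.08 s
Convert to SI: D = 0.0455 m, h = 0.00705 m, N = 63.9/60 = 1.065 rev/s
γ̇ = π D N / h = (π)(0.0455)(1.065) / 0.00705 = 21.5934 s⁻¹
ΔT = η·γ̇²·t_res / (ρ·cp) = 1534 · (21.5934)² · 269.08 / (1078 · 1626) = 109.802 K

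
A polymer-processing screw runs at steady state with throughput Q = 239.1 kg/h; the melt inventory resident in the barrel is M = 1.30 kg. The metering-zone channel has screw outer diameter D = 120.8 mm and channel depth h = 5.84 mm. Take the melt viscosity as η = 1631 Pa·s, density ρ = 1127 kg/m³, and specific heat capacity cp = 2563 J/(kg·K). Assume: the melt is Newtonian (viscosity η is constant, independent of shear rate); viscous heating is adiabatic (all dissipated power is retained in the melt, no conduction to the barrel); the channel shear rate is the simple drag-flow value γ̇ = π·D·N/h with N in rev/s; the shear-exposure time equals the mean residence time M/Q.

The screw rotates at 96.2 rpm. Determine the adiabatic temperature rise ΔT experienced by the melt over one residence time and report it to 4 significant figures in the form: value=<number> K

value=120.0 K

Q_s = Q / 3600 = 239.1 / 3600 = 0.0664167 kg/s
Mean residence time: t_res = M/Q_s = 1.30 kg / 0.0664167 kg/s = 19.5734 s
D = 120.8 mm = 0.1208 m;  h = 5.84 mm = 0.00584 m;  N = 96.2 rpm / 60 = 1.60333 rev/s
γ̇ = π D N / h = (π)(0.1208)(1.60333) / 0.00584 = 104.19 s⁻¹
ΔT = η·γ̇²·t_res/(ρ·cp) = [1631 × 104.19² × 19.5734] / [1127 × 2563] = 119.978 K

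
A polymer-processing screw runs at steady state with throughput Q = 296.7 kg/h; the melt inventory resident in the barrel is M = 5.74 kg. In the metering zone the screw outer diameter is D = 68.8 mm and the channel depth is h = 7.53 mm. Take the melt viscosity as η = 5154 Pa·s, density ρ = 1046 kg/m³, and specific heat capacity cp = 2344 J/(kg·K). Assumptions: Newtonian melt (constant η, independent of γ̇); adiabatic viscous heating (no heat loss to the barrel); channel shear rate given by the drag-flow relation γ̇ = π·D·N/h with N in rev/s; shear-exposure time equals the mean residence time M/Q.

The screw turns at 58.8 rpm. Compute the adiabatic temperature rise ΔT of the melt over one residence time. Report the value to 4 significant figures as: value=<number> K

value=115.8 K

Q_s = Q / 3600 = 296.7 / 3600 = 0.0824167 kg/s
t_res = M / Q_s = 5.74 / 0.0824167 = 69.6461 s
Convert to SI: D = 0.0688 m, h = 0.00753 m, N = 58.8/60 = 0.98 rev/s
γ̇ = π D N / h = (π)(0.0688)(0.98) / 0.00753 = 28.13 s⁻¹
ΔT = η·γ̇²·t_res / (ρ·cp) = 5154 · (28.13)² · 69.6461 / (1046 · 2344) = 115.849 K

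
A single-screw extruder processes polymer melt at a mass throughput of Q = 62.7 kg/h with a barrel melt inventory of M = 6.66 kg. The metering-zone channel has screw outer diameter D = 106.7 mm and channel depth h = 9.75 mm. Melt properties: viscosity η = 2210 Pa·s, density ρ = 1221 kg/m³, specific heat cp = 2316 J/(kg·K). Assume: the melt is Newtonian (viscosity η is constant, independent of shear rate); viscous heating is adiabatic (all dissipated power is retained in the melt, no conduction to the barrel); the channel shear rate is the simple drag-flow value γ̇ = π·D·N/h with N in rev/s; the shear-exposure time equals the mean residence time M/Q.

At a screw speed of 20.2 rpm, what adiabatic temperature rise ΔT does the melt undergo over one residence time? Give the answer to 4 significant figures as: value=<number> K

value=40.04 K

Throughput in SI: Q_s = 62.7 kg/h ÷ 3600 s/h = 0.0174167 kg/s
t_res = M / Q_s = 6.66 ÷ 0.0174167 = 382.392 s
Convert to SI: D = 0.1067 m, h = 0.00975 m, N = 20.2/60 = 0.336667 rev/s
γ̇ = π D N / h = (π)(0.1067)(0.336667) / 0.00975 = 11.5747 s⁻¹
ΔT = η·γ̇²·t_res/(ρ·cp) = [2210 × 11.5747² × 382.392] / [1221 × 2316] = 40.0375 K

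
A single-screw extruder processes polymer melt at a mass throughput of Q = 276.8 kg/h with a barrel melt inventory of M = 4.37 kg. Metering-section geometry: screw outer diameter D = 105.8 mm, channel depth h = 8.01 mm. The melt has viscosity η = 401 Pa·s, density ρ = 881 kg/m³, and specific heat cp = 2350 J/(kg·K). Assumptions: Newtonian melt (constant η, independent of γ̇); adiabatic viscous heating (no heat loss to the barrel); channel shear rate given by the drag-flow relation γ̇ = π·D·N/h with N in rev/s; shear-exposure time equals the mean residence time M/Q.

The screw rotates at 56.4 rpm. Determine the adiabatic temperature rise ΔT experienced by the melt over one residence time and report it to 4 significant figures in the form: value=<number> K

Q_s = Q / 3600 = 276.8 / 3600 = 0.0768889 kg/s
Mean residence time: t_res = M/Q_s = 4.37 kg / 0.0768889 kg/s = 56.8353 s
Geometry in metres: D = 105.8 mm → 0.1058 m, h = 8.01 mm → 0.00801 m; screw speed N = 56.4 rpm = 0.94 rev/s
γ̇ = π D N / h = (π)(0.1058)(0.94) / 0.00801 = 39.006 s⁻¹
ΔT = η·γ̇²·t_res/(ρ·cp) = [401 × 39.006² × 56.8353] / [881 × 2350] = 16.7487 K

value=16.75 K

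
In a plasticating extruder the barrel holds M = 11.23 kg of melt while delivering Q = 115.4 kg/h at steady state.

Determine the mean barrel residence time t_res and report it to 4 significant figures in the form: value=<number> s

Throughput in SI: Q_s = 115.4 kg/h ÷ 3600 s/h = 0.0320556 kg/s
t_res = M / Q_s = 11.23 / 0.0320556 = 350.329 s

value=350.3 s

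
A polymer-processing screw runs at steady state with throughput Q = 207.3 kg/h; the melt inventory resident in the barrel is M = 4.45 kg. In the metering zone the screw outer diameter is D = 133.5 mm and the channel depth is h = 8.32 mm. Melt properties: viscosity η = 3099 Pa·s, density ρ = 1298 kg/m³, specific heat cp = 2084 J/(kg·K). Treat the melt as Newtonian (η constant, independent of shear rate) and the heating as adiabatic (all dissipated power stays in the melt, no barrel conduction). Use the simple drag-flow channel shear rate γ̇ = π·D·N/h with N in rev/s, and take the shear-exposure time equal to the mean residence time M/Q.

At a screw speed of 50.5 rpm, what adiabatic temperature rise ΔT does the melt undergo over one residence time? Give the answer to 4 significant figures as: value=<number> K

value=159.4 K

Q_s = Q / 3600 = 207.3 / 3600 = 0.0575833 kg/s
t_res = M / Q_s = 4.45 ÷ 0.0575833 = 77.2793 s
D = 133.5 mm = 0.1335 m;  h = 8.32 mm = 0.00832 m;  N = 50.5 rpm / 60 = 0.841667 rev/s
γ̇ = π·D·N / h = π · 0.1335 · 0.841667 / 0.00832 = 42.4275 s⁻¹
ΔT = η·γ̇²·t_res / (ρ·cp) = 3099 · (42.4275)² · 77.2793 / (1298 · 2084) = 159.371 K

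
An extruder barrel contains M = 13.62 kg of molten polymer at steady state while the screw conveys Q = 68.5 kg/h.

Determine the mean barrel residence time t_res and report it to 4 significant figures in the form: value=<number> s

Q_s = Q / 3600 = 68.5 / 3600 = 0.0190278 kg/s
t_res = M / Q_s = 13.62 / 0.0190278 = 715.796 s

value=715.8 s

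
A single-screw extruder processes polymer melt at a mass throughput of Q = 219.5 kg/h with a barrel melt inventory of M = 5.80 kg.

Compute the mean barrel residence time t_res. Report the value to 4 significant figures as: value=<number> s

value=95.13 s

Convert throughput: Q = 219.5 kg/h = 219.5/3600 = 0.0609722 kg/s
Mean residence time: t_res = M/Q_s = 5.80 kg / 0.0609722 kg/s = 95.1253 s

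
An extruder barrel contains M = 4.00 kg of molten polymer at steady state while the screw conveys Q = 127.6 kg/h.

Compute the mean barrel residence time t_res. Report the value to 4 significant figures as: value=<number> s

value=112.9 s

Throughput in SI: Q_s = 127.6 kg/h ÷ 3600 s/h = 0.0354444 kg/s
t_res = M / Q_s = 4.00 ÷ 0.0354444 = 112.853 s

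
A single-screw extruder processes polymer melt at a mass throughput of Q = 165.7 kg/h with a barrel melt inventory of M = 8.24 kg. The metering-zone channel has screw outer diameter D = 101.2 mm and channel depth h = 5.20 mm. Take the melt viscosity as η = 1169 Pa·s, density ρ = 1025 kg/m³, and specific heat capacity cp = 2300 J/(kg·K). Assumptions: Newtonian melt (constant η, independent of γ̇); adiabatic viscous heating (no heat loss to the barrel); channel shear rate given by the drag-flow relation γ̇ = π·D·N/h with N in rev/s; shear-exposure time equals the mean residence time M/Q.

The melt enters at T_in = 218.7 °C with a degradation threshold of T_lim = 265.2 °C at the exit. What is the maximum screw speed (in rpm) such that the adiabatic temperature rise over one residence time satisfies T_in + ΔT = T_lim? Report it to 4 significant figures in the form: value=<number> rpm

value=22.46 rpm

Throughput in SI: Q_s = 165.7 kg/h ÷ 3600 s/h = 0.0460278 kg/s
Mean residence time: t_res = M/Q_s = 8.24 kg / 0.0460278 kg/s = 179.022 s
Geometry in SI: D = 101.2 mm → 0.1012 m, h = 5.20 mm → 0.0052 m
Allowable rise: ΔT_a = T_lim − T_in = 265.2 − 218.7 = 46.5 K
γ̇_max² = ΔT_a·ρ·cp/(η·t_res) = 46.5·1025·2300/(1169·179.022) = 523.821 s⁻²
Take the square root: γ̇_max = √(523.821) = 22.8871 s⁻¹
Solve γ̇ = πDN/h for N: N_max = γ̇_max·h/(π·D) = 22.8871 × 0.0052 / (π × 0.1012) = 0.374338 rev/s = 22.4603 rpm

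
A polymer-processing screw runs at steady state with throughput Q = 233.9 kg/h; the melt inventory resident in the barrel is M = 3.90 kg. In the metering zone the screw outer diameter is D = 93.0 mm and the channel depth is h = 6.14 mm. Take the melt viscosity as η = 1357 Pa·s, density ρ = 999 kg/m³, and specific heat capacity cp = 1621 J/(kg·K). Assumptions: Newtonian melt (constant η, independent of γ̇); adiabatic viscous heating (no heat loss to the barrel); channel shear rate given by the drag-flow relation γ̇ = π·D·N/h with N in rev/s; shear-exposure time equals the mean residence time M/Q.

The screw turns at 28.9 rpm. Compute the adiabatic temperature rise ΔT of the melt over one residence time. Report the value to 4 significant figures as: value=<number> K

Q_s = Q / 3600 = 233.9 / 3600 = 0.0649722 kg/s
t_res = M / Q_s = 3.90 / 0.0649722 = 60.0257 s
Convert to SI: D = 0.093 m, h = 0.00614 m, N = 28.9/60 = 0.481667 rev/s
γ̇ = π D N / h = (π)(0.093)(0.481667) / 0.00614 = 22.9198 s⁻¹
ΔT = η·γ̇²·t_res/(ρ·cp) = [1357 × 22.9198² × 60.0257] / [999 × 1621] = 26.4235 K

value=26.42 K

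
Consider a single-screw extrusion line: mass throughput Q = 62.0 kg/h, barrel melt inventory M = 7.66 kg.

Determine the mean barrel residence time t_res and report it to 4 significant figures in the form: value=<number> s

value=444.8 s

Convert throughput: Q = 62.0 kg/h = 62.0/3600 = 0.0172222 kg/s
t_res = M / Q_s = 7.66 ÷ 0.0172222 = 444.774 s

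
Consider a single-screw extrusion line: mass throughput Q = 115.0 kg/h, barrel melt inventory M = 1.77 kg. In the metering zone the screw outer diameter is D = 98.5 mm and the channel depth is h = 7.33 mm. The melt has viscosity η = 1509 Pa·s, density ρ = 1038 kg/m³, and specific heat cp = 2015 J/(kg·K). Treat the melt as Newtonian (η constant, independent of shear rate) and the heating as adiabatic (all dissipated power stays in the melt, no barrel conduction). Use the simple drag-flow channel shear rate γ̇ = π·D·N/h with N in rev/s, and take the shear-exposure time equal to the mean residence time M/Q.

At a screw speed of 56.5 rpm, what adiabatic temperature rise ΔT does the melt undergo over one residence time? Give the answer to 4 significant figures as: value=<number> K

Throughput in SI: Q_s = 115.0 kg/h ÷ 3600 s/h = 0.0319444 kg/s
t_res = M / Q_s = 1.77 / 0.0319444 = 55.4087 s
D = 98.5 mm = 0.0985 m;  h = 7.33 mm = 0.00733 m;  N = 56.5 rpm / 60 = 0.941667 rev/s
γ̇ = π D N / h = (π)(0.0985)(0.941667) / 0.00733 = 39.7539 s⁻¹
ΔT = η·γ̇²·t_res/(ρ·cp) = [1509 × 39.7539² × 55.4087] / [1038 × 2015] = 63.1762 K

value=63.18 K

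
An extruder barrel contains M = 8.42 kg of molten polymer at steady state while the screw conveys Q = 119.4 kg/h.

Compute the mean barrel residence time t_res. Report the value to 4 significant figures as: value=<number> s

value=253.9 s

Convert throughput: Q = 119.4 kg/h = 119.4/3600 = 0.0331667 kg/s
Mean residence time: t_res = M/Q_s = 8.42 kg / 0.0331667 kg/s = 253.869 s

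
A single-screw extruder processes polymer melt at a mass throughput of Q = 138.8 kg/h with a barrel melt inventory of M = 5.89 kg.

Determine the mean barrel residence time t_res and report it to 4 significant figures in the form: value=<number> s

value=152.8 s

Convert throughput: Q = 138.8 kg/h = 138.8/3600 = 0.0385556 kg/s
t_res = M / Q_s = 5.89 ÷ 0.0385556 = 152.767 s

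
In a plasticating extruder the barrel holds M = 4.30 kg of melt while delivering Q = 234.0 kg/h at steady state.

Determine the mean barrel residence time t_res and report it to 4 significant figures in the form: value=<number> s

value=66.15 s

Convert throughput: Q = 234.0 kg/h = 234.0/3600 = 0.065 kg/s
t_res = M / Q_s = 4.30 / 0.065 = 66.1538 s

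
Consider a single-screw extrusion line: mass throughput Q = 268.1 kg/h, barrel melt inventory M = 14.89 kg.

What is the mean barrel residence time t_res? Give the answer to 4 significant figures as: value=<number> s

Convert throughput: Q = 268.1 kg/h = 268.1/3600 = 0.0744722 kg/s
Mean residence time: t_res = M/Q_s = 14.89 kg / 0.0744722 kg/s = 199.94 s

value=199.9 s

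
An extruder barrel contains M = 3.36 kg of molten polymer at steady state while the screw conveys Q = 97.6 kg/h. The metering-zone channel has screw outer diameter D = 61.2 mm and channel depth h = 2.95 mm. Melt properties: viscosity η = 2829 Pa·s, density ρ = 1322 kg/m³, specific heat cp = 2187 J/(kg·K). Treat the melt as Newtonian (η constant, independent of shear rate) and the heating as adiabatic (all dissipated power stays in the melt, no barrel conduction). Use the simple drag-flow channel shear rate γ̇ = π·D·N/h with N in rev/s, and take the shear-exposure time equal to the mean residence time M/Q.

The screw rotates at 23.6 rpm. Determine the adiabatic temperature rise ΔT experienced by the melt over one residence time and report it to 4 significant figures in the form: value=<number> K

value=79.69 K

Q_s = Q / 3600 = 97.6 / 3600 = 0.0271111 kg/s
t_res = M / Q_s = 3.36 ÷ 0.0271111 = 123.934 s
Geometry in metres: D = 61.2 mm → 0.0612 m, h = 2.95 mm → 0.00295 m; screw speed N = 23.6 rpm = 0.393333 rev/s
Shear rate: γ̇ = πDN/h = π·0.0612·0.393333/0.00295 = 25.6354 s⁻¹
ΔT = η·γ̇²·t_res / (ρ·cp) = 2829 · (25.6354)² · 123.934 / (1322 · 2187) = 79.6938 K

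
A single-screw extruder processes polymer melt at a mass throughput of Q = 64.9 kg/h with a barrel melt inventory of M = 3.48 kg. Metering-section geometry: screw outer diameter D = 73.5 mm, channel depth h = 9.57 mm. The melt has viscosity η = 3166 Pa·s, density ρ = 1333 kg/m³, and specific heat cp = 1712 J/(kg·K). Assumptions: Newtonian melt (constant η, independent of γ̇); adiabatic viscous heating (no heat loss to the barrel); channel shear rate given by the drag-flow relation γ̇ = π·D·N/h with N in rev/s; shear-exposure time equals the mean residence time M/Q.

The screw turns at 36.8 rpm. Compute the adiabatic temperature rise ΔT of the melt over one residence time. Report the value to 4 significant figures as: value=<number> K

Throughput in SI: Q_s = 64.9 kg/h ÷ 3600 s/h = 0.0180278 kg/s
Mean residence time: t_res = M/Q_s = 3.48 kg / 0.0180278 kg/s = 193.035 s
Geometry in metres: D = 73.5 mm → 0.0735 m, h = 9.57 mm → 0.00957 m; screw speed N = 36.8 rpm = 0.613333 rev/s
Shear rate: γ̇ = πDN/h = π·0.0735·0.613333/0.00957 = 14.7986 s⁻¹
ΔT = η·γ̇²·t_res/(ρ·cp) = [3166 × 14.7986² × 193.035] / [1333 × 1712] = 58.6486 K

value=58.65 K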